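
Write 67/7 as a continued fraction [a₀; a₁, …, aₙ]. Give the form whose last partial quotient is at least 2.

67 = 9×7 + 4
7 = 1×4 + 3
4 = 1×3 + 1
3 = 3×1 + 0  (stop)
So 67/7 = [9; 1, 1, 3].

[9; 1, 1, 3]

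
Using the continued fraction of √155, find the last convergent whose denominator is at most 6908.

55788/4481

√155 = [12; 2, 4, 2, 24, …] (period length 4).
Convergents:
  p_0/q_0 = 12/1
  p_1/q_1 = 25/2
  p_2/q_2 = 112/9
  p_3/q_3 = 249/20
  p_4/q_4 = 6088/489
  p_5/q_5 = 12425/998
  p_6/q_6 = 55788/4481
  p_7/q_7 = 124001/9960
q_6 = 4481 ≤ 6908 < 9960 = q_7, so the answer is 55788/4481.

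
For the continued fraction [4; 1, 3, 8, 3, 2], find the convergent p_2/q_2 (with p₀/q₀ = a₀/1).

Using pₖ = aₖpₖ₋₁ + pₖ₋₂, qₖ = aₖqₖ₋₁ + qₖ₋₂ (with p₋₁=1, p₋₂=0, q₋₁=0, q₋₂=1):
  k=0: a=4, p=4, q=1
  k=1: a=1, p=5, q=1
  k=2: a=3, p=19, q=4

19/4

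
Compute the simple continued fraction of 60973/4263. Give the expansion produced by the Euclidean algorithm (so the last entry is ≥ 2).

60973 = 14*4263 + 1291
4263 = 3*1291 + 390
1291 = 3*390 + 121
390 = 3*121 + 27
121 = 4*27 + 13
27 = 2*13 + 1
13 = 13*1 + 0  (stop)
So 60973/4263 = [14; 3, 3, 3, 4, 2, 13].

[14; 3, 3, 3, 4, 2, 13]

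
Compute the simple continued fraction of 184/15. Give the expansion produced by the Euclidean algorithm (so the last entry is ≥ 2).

[12; 3, 1, 3]

184 = 12*15 + 4
15 = 3*4 + 3
4 = 1*3 + 1
3 = 3*1 + 0  (stop)
So 184/15 = [12; 3, 1, 3].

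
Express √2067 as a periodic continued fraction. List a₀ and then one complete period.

[45; 2, 6, 2, 90]

a₀ = ⌊√2067⌋ = 45.
With m₀=0, d₀=1 and mₖ₊₁ = dₖaₖ − mₖ, dₖ₊₁ = (n − mₖ₊₁²)/dₖ, aₖ₊₁ = ⌊(a₀+mₖ₊₁)/dₖ₊₁⌋:
  k=1: m=45, d=42, a=2
  k=2: m=39, d=13, a=6
  k=3: m=39, d=42, a=2
  k=4: m=45, d=1, a=90
d=1 and a=2a₀=90 at k=4, so the next step gives (m, d) = (45, 42) again — its k=1 value — and the period has length 4.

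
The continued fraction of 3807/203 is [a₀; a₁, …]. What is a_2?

3

3807 = 18·203 + 153   →  a_0 = 18
203 = 1·153 + 50   →  a_1 = 1
153 = 3·50 + 3   →  a_2 = 3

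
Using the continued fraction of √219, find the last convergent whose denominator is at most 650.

√219 = [14; 1, 3, 1, 28, …] (period length 4).
Convergents:
  p_0/q_0 = 14/1
  p_1/q_1 = 15/1
  p_2/q_2 = 59/4
  p_3/q_3 = 74/5
  p_4/q_4 = 2131/144
  p_5/q_5 = 2205/149
  p_6/q_6 = 8746/591
  p_7/q_7 = 10951/740
q_6 = 591 ≤ 650 < 740 = q_7, so the answer is 8746/591.

8746/591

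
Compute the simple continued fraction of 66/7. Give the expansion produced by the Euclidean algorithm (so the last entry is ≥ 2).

[9; 2, 3]

66 = 9×7 + 3
7 = 2×3 + 1
3 = 3×1 + 0  (stop)
So 66/7 = [9; 2, 3].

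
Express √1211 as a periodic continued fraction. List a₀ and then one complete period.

a₀ = ⌊√1211⌋ = 34.

[34; 1, 3, 1, 68]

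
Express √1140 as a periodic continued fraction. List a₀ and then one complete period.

[33; 1, 3, 4, 3, 1, 66]

a₀ = ⌊√1140⌋ = 33.
With m₀=0, d₀=1 and mₖ₊₁ = dₖaₖ − mₖ, dₖ₊₁ = (n − mₖ₊₁²)/dₖ, aₖ₊₁ = ⌊(a₀+mₖ₊₁)/dₖ₊₁⌋:
  k=1: m=33, d=51, a=1
  k=2: m=18, d=16, a=3
  k=3: m=30, d=15, a=4
  k=4: m=30, d=16, a=3
  k=5: m=18, d=51, a=1
  k=6: m=33, d=1, a=66
d=1 and a=2a₀=66 at k=6, so the next step gives (m, d) = (33, 51) again — its k=1 value — and the period has length 6.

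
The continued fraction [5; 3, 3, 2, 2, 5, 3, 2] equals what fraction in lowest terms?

Using pₖ = aₖpₖ₋₁ + pₖ₋₂ and qₖ = aₖqₖ₋₁ + qₖ₋₂:
  k=0: a=5, p=5, q=1
  k=1: a=3, p=16, q=3
  k=2: a=3, p=53, q=10
  k=3: a=2, p=122, q=23
  k=4: a=2, p=297, q=56
  k=5: a=5, p=1607, q=303
  k=6: a=3, p=5118, q=965
  k=7: a=2, p=11843, q=2233

11843/2233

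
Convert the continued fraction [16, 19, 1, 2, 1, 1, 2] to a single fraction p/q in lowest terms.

5698/355

Using pₖ = aₖpₖ₋₁ + pₖ₋₂ and qₖ = aₖqₖ₋₁ + qₖ₋₂:
  k=0: a=16, p=16, q=1
  k=1: a=19, p=305, q=19
  k=2: a=1, p=321, q=20
  k=3: a=2, p=947, q=59
  k=4: a=1, p=1268, q=79
  k=5: a=1, p=2215, q=138
  k=6: a=2, p=5698, q=355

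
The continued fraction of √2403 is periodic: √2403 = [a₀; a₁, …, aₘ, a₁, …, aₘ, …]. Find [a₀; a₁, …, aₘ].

a₀ = ⌊√2403⌋ = 49.
With m₀=0, d₀=1 and mₖ₊₁ = dₖaₖ − mₖ, dₖ₊₁ = (n − mₖ₊₁²)/dₖ, aₖ₊₁ = ⌊(a₀+mₖ₊₁)/dₖ₊₁⌋:
  k=1: m=49, d=2, a=49
  k=2: m=49, d=1, a=98
d=1 and a=2a₀=98 at k=2, so the next step gives (m, d) = (49, 2) again — its k=1 value — and the period has length 2.

[49; 49, 98]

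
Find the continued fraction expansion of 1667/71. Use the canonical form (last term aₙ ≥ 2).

[23; 2, 11, 3]

1667 = 23×71 + 34
71 = 2×34 + 3
34 = 11×3 + 1
3 = 3×1 + 0  (stop)
So 1667/71 = [23; 2, 11, 3].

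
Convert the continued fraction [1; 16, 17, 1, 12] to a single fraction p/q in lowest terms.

3974/3741

Fold from the inside: start with 12/1.
  1 + 1/12 = 13/12
  17 + 12/13 = 233/13
  16 + 13/233 = 3741/233
  1 + 233/3741 = 3974/3741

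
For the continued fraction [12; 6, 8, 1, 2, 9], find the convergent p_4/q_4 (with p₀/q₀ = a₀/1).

1934/159

Using pₖ = aₖpₖ₋₁ + pₖ₋₂, qₖ = aₖqₖ₋₁ + qₖ₋₂ (with p₋₁=1, p₋₂=0, q₋₁=0, q₋₂=1):
  k=0: a=12, p=12, q=1
  k=1: a=6, p=73, q=6
  k=2: a=8, p=596, q=49
  k=3: a=1, p=669, q=55
  k=4: a=2, p=1934, q=159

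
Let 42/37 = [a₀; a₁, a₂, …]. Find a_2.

42 = 1·37 + 5   →  a_0 = 1
37 = 7·5 + 2   →  a_1 = 7
5 = 2·2 + 1   →  a_2 = 2

2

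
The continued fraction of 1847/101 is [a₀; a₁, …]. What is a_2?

1847 = 18·101 + 29   →  a_0 = 18
101 = 3·29 + 14   →  a_1 = 3
29 = 2·14 + 1   →  a_2 = 2

2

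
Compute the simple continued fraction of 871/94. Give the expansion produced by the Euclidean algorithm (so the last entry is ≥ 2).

[9; 3, 1, 3, 6]

871 = 9×94 + 25
94 = 3×25 + 19
25 = 1×19 + 6
19 = 3×6 + 1
6 = 6×1 + 0  (stop)
So 871/94 = [9; 3, 1, 3, 6].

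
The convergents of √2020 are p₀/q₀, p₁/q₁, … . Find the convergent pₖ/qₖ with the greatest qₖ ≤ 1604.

71956/1601

√2020 = [44; 1, 16, 1, 88, …] (period length 4).
Convergents:
  p_0/q_0 = 44/1
  p_1/q_1 = 45/1
  p_2/q_2 = 764/17
  p_3/q_3 = 809/18
  p_4/q_4 = 71956/1601
  p_5/q_5 = 72765/1619
q_4 = 1601 ≤ 1604 < 1619 = q_5, so the answer is 71956/1601.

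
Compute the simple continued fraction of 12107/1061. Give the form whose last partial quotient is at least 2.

[11; 2, 2, 3, 3, 1, 6, 2]

12107 = 11·1061 + 436
1061 = 2·436 + 189
436 = 2·189 + 58
189 = 3·58 + 15
58 = 3·15 + 13
15 = 1·13 + 2
13 = 6·2 + 1
2 = 2·1 + 0  (stop)
So 12107/1061 = [11; 2, 2, 3, 3, 1, 6, 2].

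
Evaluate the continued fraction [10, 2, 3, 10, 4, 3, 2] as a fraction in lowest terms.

23041/2209

Fold from the inside: start with 2/1.
  3 + 1/2 = 7/2
  4 + 2/7 = 30/7
  10 + 7/30 = 307/30
  3 + 30/307 = 951/307
  2 + 307/951 = 2209/951
  10 + 951/2209 = 23041/2209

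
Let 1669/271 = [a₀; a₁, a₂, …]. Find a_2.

1669 = 6·271 + 43   →  a_0 = 6
271 = 6·43 + 13   →  a_1 = 6
43 = 3·13 + 4   →  a_2 = 3

3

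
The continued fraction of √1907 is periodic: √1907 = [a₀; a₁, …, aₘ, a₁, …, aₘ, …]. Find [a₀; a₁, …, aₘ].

[43; 1, 2, 43, 2, 1, 86]

a₀ = ⌊√1907⌋ = 43.
With m₀=0, d₀=1 and mₖ₊₁ = dₖaₖ − mₖ, dₖ₊₁ = (n − mₖ₊₁²)/dₖ, aₖ₊₁ = ⌊(a₀+mₖ₊₁)/dₖ₊₁⌋:
  k=1: m=43, d=58, a=1
  k=2: m=15, d=29, a=2
  k=3: m=43, d=2, a=43
  k=4: m=43, d=29, a=2
  k=5: m=15, d=58, a=1
  k=6: m=43, d=1, a=86
d=1 and a=2a₀=86 at k=6, so the next step gives (m, d) = (43, 58) again — its k=1 value — and the period has length 6.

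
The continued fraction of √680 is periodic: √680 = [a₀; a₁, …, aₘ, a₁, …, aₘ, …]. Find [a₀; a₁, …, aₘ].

[26; 13, 52]

a₀ = ⌊√680⌋ = 26.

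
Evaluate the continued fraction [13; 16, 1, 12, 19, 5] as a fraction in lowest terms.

Fold from the inside: start with 5/1.
  19 + 1/5 = 96/5
  12 + 5/96 = 1157/96
  1 + 96/1157 = 1253/1157
  16 + 1157/1253 = 21205/1253
  13 + 1253/21205 = 276918/21205

276918/21205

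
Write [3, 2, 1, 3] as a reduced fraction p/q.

Using pₖ = aₖpₖ₋₁ + pₖ₋₂ and qₖ = aₖqₖ₋₁ + qₖ₋₂:
  k=0: a=3, p=3, q=1
  k=1: a=2, p=7, q=2
  k=2: a=1, p=10, q=3
  k=3: a=3, p=37, q=11

37/11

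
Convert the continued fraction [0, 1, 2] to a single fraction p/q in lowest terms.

2/3

Using pₖ = aₖpₖ₋₁ + pₖ₋₂ and qₖ = aₖqₖ₋₁ + qₖ₋₂:
  k=0: a=0, p=0, q=1
  k=1: a=1, p=1, q=1
  k=2: a=2, p=2, q=3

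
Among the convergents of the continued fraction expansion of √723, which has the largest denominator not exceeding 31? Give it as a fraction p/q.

242/9

√723 = [26; 1, 7, 1, 52, …] (period length 4).
Convergents:
  p_0/q_0 = 26/1
  p_1/q_1 = 27/1
  p_2/q_2 = 215/8
  p_3/q_3 = 242/9
  p_4/q_4 = 12799/476
q_3 = 9 ≤ 31 < 476 = q_4, so the answer is 242/9.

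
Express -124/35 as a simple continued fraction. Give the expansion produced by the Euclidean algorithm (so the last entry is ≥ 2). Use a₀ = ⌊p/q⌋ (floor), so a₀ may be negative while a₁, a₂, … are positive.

-124 = -4*35 + 16
35 = 2*16 + 3
16 = 5*3 + 1
3 = 3*1 + 0  (stop)
So -124/35 = [-4; 2, 5, 3].

[-4; 2, 5, 3]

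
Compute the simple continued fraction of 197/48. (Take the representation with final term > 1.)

197 = 4·48 + 5
48 = 9·5 + 3
5 = 1·3 + 2
3 = 1·2 + 1
2 = 2·1 + 0  (stop)
So 197/48 = [4; 9, 1, 1, 2].

[4; 9, 1, 1, 2]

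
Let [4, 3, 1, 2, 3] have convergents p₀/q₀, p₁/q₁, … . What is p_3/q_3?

47/11

Using pₖ = aₖpₖ₋₁ + pₖ₋₂, qₖ = aₖqₖ₋₁ + qₖ₋₂ (with p₋₁=1, p₋₂=0, q₋₁=0, q₋₂=1):
  k=0: a=4, p=4, q=1
  k=1: a=3, p=13, q=3
  k=2: a=1, p=17, q=4
  k=3: a=2, p=47, q=11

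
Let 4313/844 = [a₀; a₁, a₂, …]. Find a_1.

9

4313 = 5·844 + 93   →  a_0 = 5
844 = 9·93 + 7   →  a_1 = 9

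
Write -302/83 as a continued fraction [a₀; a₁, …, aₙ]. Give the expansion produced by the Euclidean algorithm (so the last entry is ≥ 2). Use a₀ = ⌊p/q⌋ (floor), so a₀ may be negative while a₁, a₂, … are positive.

-302 = -4×83 + 30
83 = 2×30 + 23
30 = 1×23 + 7
23 = 3×7 + 2
7 = 3×2 + 1
2 = 2×1 + 0  (stop)
So -302/83 = [-4; 2, 1, 3, 3, 2].

[-4; 2, 1, 3, 3, 2]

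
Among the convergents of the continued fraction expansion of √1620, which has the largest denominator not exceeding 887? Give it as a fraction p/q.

√1620 = [40; 4, 80, …] (period length 2).
Convergents:
  p_0/q_0 = 40/1
  p_1/q_1 = 161/4
  p_2/q_2 = 12920/321
  p_3/q_3 = 51841/1288
q_2 = 321 ≤ 887 < 1288 = q_3, so the answer is 12920/321.

12920/321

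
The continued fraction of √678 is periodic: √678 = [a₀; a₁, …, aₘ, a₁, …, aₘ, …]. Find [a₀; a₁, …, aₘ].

[26; 26, 52]

a₀ = ⌊√678⌋ = 26.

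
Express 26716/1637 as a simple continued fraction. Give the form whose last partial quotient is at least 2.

[16; 3, 8, 16, 4]

26716 = 16×1637 + 524
1637 = 3×524 + 65
524 = 8×65 + 4
65 = 16×4 + 1
4 = 4×1 + 0  (stop)
So 26716/1637 = [16; 3, 8, 16, 4].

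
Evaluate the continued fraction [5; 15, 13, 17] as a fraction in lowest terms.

Fold from the inside: start with 17/1.
  13 + 1/17 = 222/17
  15 + 17/222 = 3347/222
  5 + 222/3347 = 16957/3347

16957/3347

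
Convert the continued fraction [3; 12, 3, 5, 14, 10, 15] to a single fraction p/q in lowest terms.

Fold from the inside: start with 15/1.
  10 + 1/15 = 151/15
  14 + 15/151 = 2129/151
  5 + 151/2129 = 10796/2129
  3 + 2129/10796 = 34517/10796
  12 + 10796/34517 = 425000/34517
  3 + 34517/425000 = 1309517/425000

1309517/425000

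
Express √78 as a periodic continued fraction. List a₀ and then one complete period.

[8; 1, 4, 1, 16]

a₀ = ⌊√78⌋ = 8.
With m₀=0, d₀=1 and mₖ₊₁ = dₖaₖ − mₖ, dₖ₊₁ = (n − mₖ₊₁²)/dₖ, aₖ₊₁ = ⌊(a₀+mₖ₊₁)/dₖ₊₁⌋:
  k=1: m=8, d=14, a=1
  k=2: m=6, d=3, a=4
  k=3: m=6, d=14, a=1
  k=4: m=8, d=1, a=16
d=1 and a=2a₀=16 at k=4, so the next step gives (m, d) = (8, 14) again — its k=1 value — and the period has length 4.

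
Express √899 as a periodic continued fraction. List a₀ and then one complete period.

a₀ = ⌊√899⌋ = 29.
With m₀=0, d₀=1 and mₖ₊₁ = dₖaₖ − mₖ, dₖ₊₁ = (n − mₖ₊₁²)/dₖ, aₖ₊₁ = ⌊(a₀+mₖ₊₁)/dₖ₊₁⌋:
  k=1: m=29, d=58, a=1
  k=2: m=29, d=1, a=58
d=1 and a=2a₀=58 at k=2, so the next step gives (m, d) = (29, 58) again — its k=1 value — and the period has length 2.

[29; 1, 58]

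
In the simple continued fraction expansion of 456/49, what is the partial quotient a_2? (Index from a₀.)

3

456 = 9·49 + 15   →  a_0 = 9
49 = 3·15 + 4   →  a_1 = 3
15 = 3·4 + 3   →  a_2 = 3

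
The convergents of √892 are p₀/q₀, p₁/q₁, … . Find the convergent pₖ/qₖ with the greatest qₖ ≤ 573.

13410/449

√892 = [29; 1, 6, 2, 14, 2, 6, 1, 58, …] (period length 8).
Convergents:
  p_0/q_0 = 29/1
  p_1/q_1 = 30/1
  p_2/q_2 = 209/7
  p_3/q_3 = 448/15
  p_4/q_4 = 6481/217
  p_5/q_5 = 13410/449
  p_6/q_6 = 86941/2911
q_5 = 449 ≤ 573 < 2911 = q_6, so the answer is 13410/449.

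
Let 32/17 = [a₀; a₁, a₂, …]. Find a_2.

32 = 1·17 + 15   →  a_0 = 1
17 = 1·15 + 2   →  a_1 = 1
15 = 7·2 + 1   →  a_2 = 7

7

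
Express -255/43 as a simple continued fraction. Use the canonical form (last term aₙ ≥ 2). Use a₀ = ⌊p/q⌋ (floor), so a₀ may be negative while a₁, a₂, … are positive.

-255 = -6×43 + 3
43 = 14×3 + 1
3 = 3×1 + 0  (stop)
So -255/43 = [-6; 14, 3].

[-6; 14, 3]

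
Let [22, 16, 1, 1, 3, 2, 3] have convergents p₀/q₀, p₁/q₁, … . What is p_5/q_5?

5846/265

Using pₖ = aₖpₖ₋₁ + pₖ₋₂, qₖ = aₖqₖ₋₁ + qₖ₋₂ (with p₋₁=1, p₋₂=0, q₋₁=0, q₋₂=1):
  k=0: a=22, p=22, q=1
  k=1: a=16, p=353, q=16
  k=2: a=1, p=375, q=17
  k=3: a=1, p=728, q=33
  k=4: a=3, p=2559, q=116
  k=5: a=2, p=5846, q=265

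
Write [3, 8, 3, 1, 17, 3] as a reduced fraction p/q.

Fold from the inside: start with 3/1.
  17 + 1/3 = 52/3
  1 + 3/52 = 55/52
  3 + 52/55 = 217/55
  8 + 55/217 = 1791/217
  3 + 217/1791 = 5590/1791

5590/1791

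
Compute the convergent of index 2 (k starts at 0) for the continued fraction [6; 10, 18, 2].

Using pₖ = aₖpₖ₋₁ + pₖ₋₂, qₖ = aₖqₖ₋₁ + qₖ₋₂ (with p₋₁=1, p₋₂=0, q₋₁=0, q₋₂=1):
  k=0: a=6, p=6, q=1
  k=1: a=10, p=61, q=10
  k=2: a=18, p=1104, q=181

1104/181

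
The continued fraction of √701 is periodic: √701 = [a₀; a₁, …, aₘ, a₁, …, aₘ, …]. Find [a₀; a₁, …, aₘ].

a₀ = ⌊√701⌋ = 26.
With m₀=0, d₀=1 and mₖ₊₁ = dₖaₖ − mₖ, dₖ₊₁ = (n − mₖ₊₁²)/dₖ, aₖ₊₁ = ⌊(a₀+mₖ₊₁)/dₖ₊₁⌋:
  k=1: m=26, d=25, a=2
  k=2: m=24, d=5, a=10
  k=3: m=26, d=5, a=10
  k=4: m=24, d=25, a=2
  k=5: m=26, d=1, a=52
d=1 and a=2a₀=52 at k=5, so the next step gives (m, d) = (26, 25) again — its k=1 value — and the period has length 5.

[26; 2, 10, 10, 2, 52]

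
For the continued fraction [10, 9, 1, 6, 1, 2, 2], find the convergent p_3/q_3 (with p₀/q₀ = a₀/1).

697/69

Using pₖ = aₖpₖ₋₁ + pₖ₋₂, qₖ = aₖqₖ₋₁ + qₖ₋₂ (with p₋₁=1, p₋₂=0, q₋₁=0, q₋₂=1):
  k=0: a=10, p=10, q=1
  k=1: a=9, p=91, q=9
  k=2: a=1, p=101, q=10
  k=3: a=6, p=697, q=69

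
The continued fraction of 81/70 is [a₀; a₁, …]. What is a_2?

2

81 = 1·70 + 11   →  a_0 = 1
70 = 6·11 + 4   →  a_1 = 6
11 = 2·4 + 3   →  a_2 = 2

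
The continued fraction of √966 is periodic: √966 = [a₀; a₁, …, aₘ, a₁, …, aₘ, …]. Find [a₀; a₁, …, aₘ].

[31; 12, 2, 2, 2, 12, 62]

a₀ = ⌊√966⌋ = 31.
With m₀=0, d₀=1 and mₖ₊₁ = dₖaₖ − mₖ, dₖ₊₁ = (n − mₖ₊₁²)/dₖ, aₖ₊₁ = ⌊(a₀+mₖ₊₁)/dₖ₊₁⌋:
  k=1: m=31, d=5, a=12
  k=2: m=29, d=25, a=2
  k=3: m=21, d=21, a=2
  k=4: m=21, d=25, a=2
  k=5: m=29, d=5, a=12
  k=6: m=31, d=1, a=62
d=1 and a=2a₀=62 at k=6, so the next step gives (m, d) = (31, 5) again — its k=1 value — and the period has length 6.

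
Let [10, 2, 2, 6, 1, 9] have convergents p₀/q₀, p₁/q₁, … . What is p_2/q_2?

Using pₖ = aₖpₖ₋₁ + pₖ₋₂, qₖ = aₖqₖ₋₁ + qₖ₋₂ (with p₋₁=1, p₋₂=0, q₋₁=0, q₋₂=1):
  k=0: a=10, p=10, q=1
  k=1: a=2, p=21, q=2
  k=2: a=2, p=52, q=5

52/5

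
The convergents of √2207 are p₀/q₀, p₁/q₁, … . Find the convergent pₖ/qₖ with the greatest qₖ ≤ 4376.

√2207 = [46; 1, 45, 1, 92, …] (period length 4).
Convergents:
  p_0/q_0 = 46/1
  p_1/q_1 = 47/1
  p_2/q_2 = 2161/46
  p_3/q_3 = 2208/47
  p_4/q_4 = 205297/4370
  p_5/q_5 = 207505/4417
q_4 = 4370 ≤ 4376 < 4417 = q_5, so the answer is 205297/4370.

205297/4370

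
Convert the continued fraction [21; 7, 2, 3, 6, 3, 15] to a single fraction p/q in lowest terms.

334391/15822

Using pₖ = aₖpₖ₋₁ + pₖ₋₂ and qₖ = aₖqₖ₋₁ + qₖ₋₂:
  k=0: a=21, p=21, q=1
  k=1: a=7, p=148, q=7
  k=2: a=2, p=317, q=15
  k=3: a=3, p=1099, q=52
  k=4: a=6, p=6911, q=327
  k=5: a=3, p=21832, q=1033
  k=6: a=15, p=334391, q=15822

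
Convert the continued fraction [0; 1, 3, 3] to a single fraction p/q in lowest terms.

Using pₖ = aₖpₖ₋₁ + pₖ₋₂ and qₖ = aₖqₖ₋₁ + qₖ₋₂:
  k=0: a=0, p=0, q=1
  k=1: a=1, p=1, q=1
  k=2: a=3, p=3, q=4
  k=3: a=3, p=10, q=13

10/13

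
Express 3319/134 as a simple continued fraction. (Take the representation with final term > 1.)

3319 = 24*134 + 103
134 = 1*103 + 31
103 = 3*31 + 10
31 = 3*10 + 1
10 = 10*1 + 0  (stop)
So 3319/134 = [24; 1, 3, 3, 10].

[24; 1, 3, 3, 10]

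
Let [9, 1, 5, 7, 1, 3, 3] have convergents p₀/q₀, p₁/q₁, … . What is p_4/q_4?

Using pₖ = aₖpₖ₋₁ + pₖ₋₂, qₖ = aₖqₖ₋₁ + qₖ₋₂ (with p₋₁=1, p₋₂=0, q₋₁=0, q₋₂=1):
  k=0: a=9, p=9, q=1
  k=1: a=1, p=10, q=1
  k=2: a=5, p=59, q=6
  k=3: a=7, p=423, q=43
  k=4: a=1, p=482, q=49

482/49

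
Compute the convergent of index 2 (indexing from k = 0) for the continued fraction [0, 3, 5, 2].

5/16

Using pₖ = aₖpₖ₋₁ + pₖ₋₂, qₖ = aₖqₖ₋₁ + qₖ₋₂ (with p₋₁=1, p₋₂=0, q₋₁=0, q₋₂=1):
  k=0: a=0, p=0, q=1
  k=1: a=3, p=1, q=3
  k=2: a=5, p=5, q=16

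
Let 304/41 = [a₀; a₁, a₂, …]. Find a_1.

2

304 = 7·41 + 17   →  a_0 = 7
41 = 2·17 + 7   →  a_1 = 2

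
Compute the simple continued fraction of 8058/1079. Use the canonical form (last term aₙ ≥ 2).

[7; 2, 7, 3, 7, 3]

8058 = 7×1079 + 505
1079 = 2×505 + 69
505 = 7×69 + 22
69 = 3×22 + 3
22 = 7×3 + 1
3 = 3×1 + 0  (stop)
So 8058/1079 = [7; 2, 7, 3, 7, 3].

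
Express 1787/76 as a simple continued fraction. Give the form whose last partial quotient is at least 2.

[23; 1, 1, 18, 2]

1787 = 23·76 + 39
76 = 1·39 + 37
39 = 1·37 + 2
37 = 18·2 + 1
2 = 2·1 + 0  (stop)
So 1787/76 = [23; 1, 1, 18, 2].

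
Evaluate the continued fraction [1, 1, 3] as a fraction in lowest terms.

Using pₖ = aₖpₖ₋₁ + pₖ₋₂ and qₖ = aₖqₖ₋₁ + qₖ₋₂:
  k=0: a=1, p=1, q=1
  k=1: a=1, p=2, q=1
  k=2: a=3, p=7, q=4

7/4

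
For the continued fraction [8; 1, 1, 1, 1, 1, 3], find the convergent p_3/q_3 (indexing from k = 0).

26/3

Using pₖ = aₖpₖ₋₁ + pₖ₋₂, qₖ = aₖqₖ₋₁ + qₖ₋₂ (with p₋₁=1, p₋₂=0, q₋₁=0, q₋₂=1):
  k=0: a=8, p=8, q=1
  k=1: a=1, p=9, q=1
  k=2: a=1, p=17, q=2
  k=3: a=1, p=26, q=3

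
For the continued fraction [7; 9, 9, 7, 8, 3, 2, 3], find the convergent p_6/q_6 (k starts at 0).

244491/34388

Using pₖ = aₖpₖ₋₁ + pₖ₋₂, qₖ = aₖqₖ₋₁ + qₖ₋₂ (with p₋₁=1, p₋₂=0, q₋₁=0, q₋₂=1):
  k=0: a=7, p=7, q=1
  k=1: a=9, p=64, q=9
  k=2: a=9, p=583, q=82
  k=3: a=7, p=4145, q=583
  k=4: a=8, p=33743, q=4746
  k=5: a=3, p=105374, q=14821
  k=6: a=2, p=244491, q=34388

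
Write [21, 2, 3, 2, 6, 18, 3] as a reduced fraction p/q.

122469/5713

Fold from the inside: start with 3/1.
  18 + 1/3 = 55/3
  6 + 3/55 = 333/55
  2 + 55/333 = 721/333
  3 + 333/721 = 2496/721
  2 + 721/2496 = 5713/2496
  21 + 2496/5713 = 122469/5713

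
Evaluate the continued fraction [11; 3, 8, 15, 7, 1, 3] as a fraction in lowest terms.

Fold from the inside: start with 3/1.
  1 + 1/3 = 4/3
  7 + 3/4 = 31/4
  15 + 4/31 = 469/31
  8 + 31/469 = 3783/469
  3 + 469/3783 = 11818/3783
  11 + 3783/11818 = 133781/11818

133781/11818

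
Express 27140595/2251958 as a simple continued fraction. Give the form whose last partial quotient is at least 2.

[12; 19, 4, 3, 12, 2, 19, 18]

27140595 = 12×2251958 + 117099
2251958 = 19×117099 + 27077
117099 = 4×27077 + 8791
27077 = 3×8791 + 704
8791 = 12×704 + 343
704 = 2×343 + 18
343 = 19×18 + 1
18 = 18×1 + 0  (stop)
So 27140595/2251958 = [12; 19, 4, 3, 12, 2, 19, 18].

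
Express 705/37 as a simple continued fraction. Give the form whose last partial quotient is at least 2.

[19; 18, 2]

705 = 19·37 + 2
37 = 18·2 + 1
2 = 2·1 + 0  (stop)
So 705/37 = [19; 18, 2].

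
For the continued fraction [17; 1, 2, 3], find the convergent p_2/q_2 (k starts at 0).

Using pₖ = aₖpₖ₋₁ + pₖ₋₂, qₖ = aₖqₖ₋₁ + qₖ₋₂ (with p₋₁=1, p₋₂=0, q₋₁=0, q₋₂=1):
  k=0: a=17, p=17, q=1
  k=1: a=1, p=18, q=1
  k=2: a=2, p=53, q=3

53/3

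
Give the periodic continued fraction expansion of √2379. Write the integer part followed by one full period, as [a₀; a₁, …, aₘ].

a₀ = ⌊√2379⌋ = 48.
With m₀=0, d₀=1 and mₖ₊₁ = dₖaₖ − mₖ, dₖ₊₁ = (n − mₖ₊₁²)/dₖ, aₖ₊₁ = ⌊(a₀+mₖ₊₁)/dₖ₊₁⌋:
  k=1: m=48, d=75, a=1
  k=2: m=27, d=22, a=3
  k=3: m=39, d=39, a=2
  k=4: m=39, d=22, a=3
  k=5: m=27, d=75, a=1
  k=6: m=48, d=1, a=96
d=1 and a=2a₀=96 at k=6, so the next step gives (m, d) = (48, 75) again — its k=1 value — and the period has length 6.

[48; 1, 3, 2, 3, 1, 96]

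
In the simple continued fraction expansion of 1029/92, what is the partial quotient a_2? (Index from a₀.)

2

1029 = 11·92 + 17   →  a_0 = 11
92 = 5·17 + 7   →  a_1 = 5
17 = 2·7 + 3   →  a_2 = 2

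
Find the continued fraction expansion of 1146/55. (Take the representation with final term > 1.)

[20; 1, 5, 9]

1146 = 20·55 + 46
55 = 1·46 + 9
46 = 5·9 + 1
9 = 9·1 + 0  (stop)
So 1146/55 = [20; 1, 5, 9].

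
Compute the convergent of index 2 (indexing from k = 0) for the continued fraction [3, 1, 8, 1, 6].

Using pₖ = aₖpₖ₋₁ + pₖ₋₂, qₖ = aₖqₖ₋₁ + qₖ₋₂ (with p₋₁=1, p₋₂=0, q₋₁=0, q₋₂=1):
  k=0: a=3, p=3, q=1
  k=1: a=1, p=4, q=1
  k=2: a=8, p=35, q=9

35/9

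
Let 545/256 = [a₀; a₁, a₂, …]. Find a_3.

545 = 2·256 + 33   →  a_0 = 2
256 = 7·33 + 25   →  a_1 = 7
33 = 1·25 + 8   →  a_2 = 1
25 = 3·8 + 1   →  a_3 = 3

3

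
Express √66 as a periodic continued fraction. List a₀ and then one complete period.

[8; 8, 16]

a₀ = ⌊√66⌋ = 8.
With m₀=0, d₀=1 and mₖ₊₁ = dₖaₖ − mₖ, dₖ₊₁ = (n − mₖ₊₁²)/dₖ, aₖ₊₁ = ⌊(a₀+mₖ₊₁)/dₖ₊₁⌋:
  k=1: m=8, d=2, a=8
  k=2: m=8, d=1, a=16
d=1 and a=2a₀=16 at k=2, so the next step gives (m, d) = (8, 2) again — its k=1 value — and the period has length 2.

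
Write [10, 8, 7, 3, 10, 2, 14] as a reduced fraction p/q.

567581/56069

Using pₖ = aₖpₖ₋₁ + pₖ₋₂ and qₖ = aₖqₖ₋₁ + qₖ₋₂:
  k=0: a=10, p=10, q=1
  k=1: a=8, p=81, q=8
  k=2: a=7, p=577, q=57
  k=3: a=3, p=1812, q=179
  k=4: a=10, p=18697, q=1847
  k=5: a=2, p=39206, q=3873
  k=6: a=14, p=567581, q=56069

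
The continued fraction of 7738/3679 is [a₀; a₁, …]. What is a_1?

9

7738 = 2·3679 + 380   →  a_0 = 2
3679 = 9·380 + 259   →  a_1 = 9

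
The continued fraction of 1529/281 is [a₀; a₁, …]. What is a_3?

1

1529 = 5·281 + 124   →  a_0 = 5
281 = 2·124 + 33   →  a_1 = 2
124 = 3·33 + 25   →  a_2 = 3
33 = 1·25 + 8   →  a_3 = 1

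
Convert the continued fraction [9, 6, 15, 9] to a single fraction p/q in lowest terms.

Fold from the inside: start with 9/1.
  15 + 1/9 = 136/9
  6 + 9/136 = 825/136
  9 + 136/825 = 7561/825

7561/825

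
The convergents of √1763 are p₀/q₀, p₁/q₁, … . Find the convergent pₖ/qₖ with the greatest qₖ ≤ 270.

3527/84

√1763 = [41; 1, 82, …] (period length 2).
Convergents:
  p_0/q_0 = 41/1
  p_1/q_1 = 42/1
  p_2/q_2 = 3485/83
  p_3/q_3 = 3527/84
  p_4/q_4 = 292699/6971
q_3 = 84 ≤ 270 < 6971 = q_4, so the answer is 3527/84.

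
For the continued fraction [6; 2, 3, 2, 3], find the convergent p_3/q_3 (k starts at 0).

Using pₖ = aₖpₖ₋₁ + pₖ₋₂, qₖ = aₖqₖ₋₁ + qₖ₋₂ (with p₋₁=1, p₋₂=0, q₋₁=0, q₋₂=1):
  k=0: a=6, p=6, q=1
  k=1: a=2, p=13, q=2
  k=2: a=3, p=45, q=7
  k=3: a=2, p=103, q=16

103/16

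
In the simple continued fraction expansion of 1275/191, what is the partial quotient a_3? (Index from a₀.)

12

1275 = 6·191 + 129   →  a_0 = 6
191 = 1·129 + 62   →  a_1 = 1
129 = 2·62 + 5   →  a_2 = 2
62 = 12·5 + 2   →  a_3 = 12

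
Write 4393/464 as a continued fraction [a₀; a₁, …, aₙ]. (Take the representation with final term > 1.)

4393 = 9×464 + 217
464 = 2×217 + 30
217 = 7×30 + 7
30 = 4×7 + 2
7 = 3×2 + 1
2 = 2×1 + 0  (stop)
So 4393/464 = [9; 2, 7, 4, 3, 2].

[9; 2, 7, 4, 3, 2]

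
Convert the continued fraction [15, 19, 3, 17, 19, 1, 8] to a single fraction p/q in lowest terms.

Using pₖ = aₖpₖ₋₁ + pₖ₋₂ and qₖ = aₖqₖ₋₁ + qₖ₋₂:
  k=0: a=15, p=15, q=1
  k=1: a=19, p=286, q=19
  k=2: a=3, p=873, q=58
  k=3: a=17, p=15127, q=1005
  k=4: a=19, p=288286, q=19153
  k=5: a=1, p=303413, q=20158
  k=6: a=8, p=2715590, q=180417

2715590/180417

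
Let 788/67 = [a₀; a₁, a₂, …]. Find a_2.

788 = 11·67 + 51   →  a_0 = 11
67 = 1·51 + 16   →  a_1 = 1
51 = 3·16 + 3   →  a_2 = 3

3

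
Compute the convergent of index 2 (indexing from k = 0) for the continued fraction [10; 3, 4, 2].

Using pₖ = aₖpₖ₋₁ + pₖ₋₂, qₖ = aₖqₖ₋₁ + qₖ₋₂ (with p₋₁=1, p₋₂=0, q₋₁=0, q₋₂=1):
  k=0: a=10, p=10, q=1
  k=1: a=3, p=31, q=3
  k=2: a=4, p=134, q=13

134/13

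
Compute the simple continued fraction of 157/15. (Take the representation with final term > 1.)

[10; 2, 7]

157 = 10×15 + 7
15 = 2×7 + 1
7 = 7×1 + 0  (stop)
So 157/15 = [10; 2, 7].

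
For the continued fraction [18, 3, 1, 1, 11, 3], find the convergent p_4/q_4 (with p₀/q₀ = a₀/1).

Using pₖ = aₖpₖ₋₁ + pₖ₋₂, qₖ = aₖqₖ₋₁ + qₖ₋₂ (with p₋₁=1, p₋₂=0, q₋₁=0, q₋₂=1):
  k=0: a=18, p=18, q=1
  k=1: a=3, p=55, q=3
  k=2: a=1, p=73, q=4
  k=3: a=1, p=128, q=7
  k=4: a=11, p=1481, q=81

1481/81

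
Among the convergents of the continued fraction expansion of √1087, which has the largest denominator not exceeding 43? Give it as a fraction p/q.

1088/33

√1087 = [32; 1, 31, 1, 64, …] (period length 4).
Convergents:
  p_0/q_0 = 32/1
  p_1/q_1 = 33/1
  p_2/q_2 = 1055/32
  p_3/q_3 = 1088/33
  p_4/q_4 = 70687/2144
q_3 = 33 ≤ 43 < 2144 = q_4, so the answer is 1088/33.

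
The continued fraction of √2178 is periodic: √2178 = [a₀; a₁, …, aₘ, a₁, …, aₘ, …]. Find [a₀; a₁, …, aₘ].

[46; 1, 2, 46, 2, 1, 92]

a₀ = ⌊√2178⌋ = 46.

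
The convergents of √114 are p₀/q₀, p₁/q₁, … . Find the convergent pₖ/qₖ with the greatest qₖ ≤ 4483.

22219/2081

√114 = [10; 1, 2, 10, 2, 1, 20, …] (period length 6).
Convergents:
  p_0/q_0 = 10/1
  p_1/q_1 = 11/1
  p_2/q_2 = 32/3
  p_3/q_3 = 331/31
  p_4/q_4 = 694/65
  p_5/q_5 = 1025/96
  p_6/q_6 = 21194/1985
  p_7/q_7 = 22219/2081
  p_8/q_8 = 65632/6147
q_7 = 2081 ≤ 4483 < 6147 = q_8, so the answer is 22219/2081.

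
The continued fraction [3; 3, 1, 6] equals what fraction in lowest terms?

88/27

Using pₖ = aₖpₖ₋₁ + pₖ₋₂ and qₖ = aₖqₖ₋₁ + qₖ₋₂:
  k=0: a=3, p=3, q=1
  k=1: a=3, p=10, q=3
  k=2: a=1, p=13, q=4
  k=3: a=6, p=88, q=27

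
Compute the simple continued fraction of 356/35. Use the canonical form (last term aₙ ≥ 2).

356 = 10×35 + 6
35 = 5×6 + 5
6 = 1×5 + 1
5 = 5×1 + 0  (stop)
So 356/35 = [10; 5, 1, 5].

[10; 5, 1, 5]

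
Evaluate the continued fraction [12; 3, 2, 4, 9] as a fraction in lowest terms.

3515/286

Using pₖ = aₖpₖ₋₁ + pₖ₋₂ and qₖ = aₖqₖ₋₁ + qₖ₋₂:
  k=0: a=12, p=12, q=1
  k=1: a=3, p=37, q=3
  k=2: a=2, p=86, q=7
  k=3: a=4, p=381, q=31
  k=4: a=9, p=3515, q=286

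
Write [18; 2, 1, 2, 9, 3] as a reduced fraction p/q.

Using pₖ = aₖpₖ₋₁ + pₖ₋₂ and qₖ = aₖqₖ₋₁ + qₖ₋₂:
  k=0: a=18, p=18, q=1
  k=1: a=2, p=37, q=2
  k=2: a=1, p=55, q=3
  k=3: a=2, p=147, q=8
  k=4: a=9, p=1378, q=75
  k=5: a=3, p=4281, q=233

4281/233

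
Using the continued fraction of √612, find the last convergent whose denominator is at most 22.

470/19

√612 = [24; 1, 2, 1, 4, 1, 2, 1, 48, …] (period length 8).
Convergents:
  p_0/q_0 = 24/1
  p_1/q_1 = 25/1
  p_2/q_2 = 74/3
  p_3/q_3 = 99/4
  p_4/q_4 = 470/19
  p_5/q_5 = 569/23
q_4 = 19 ≤ 22 < 23 = q_5, so the answer is 470/19.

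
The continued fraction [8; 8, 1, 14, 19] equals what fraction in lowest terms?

20726/2555

Using pₖ = aₖpₖ₋₁ + pₖ₋₂ and qₖ = aₖqₖ₋₁ + qₖ₋₂:
  k=0: a=8, p=8, q=1
  k=1: a=8, p=65, q=8
  k=2: a=1, p=73, q=9
  k=3: a=14, p=1087, q=134
  k=4: a=19, p=20726, q=2555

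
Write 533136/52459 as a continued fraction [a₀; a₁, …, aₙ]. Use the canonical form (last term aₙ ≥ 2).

533136 = 10×52459 + 8546
52459 = 6×8546 + 1183
8546 = 7×1183 + 265
1183 = 4×265 + 123
265 = 2×123 + 19
123 = 6×19 + 9
19 = 2×9 + 1
9 = 9×1 + 0  (stop)
So 533136/52459 = [10; 6, 7, 4, 2, 6, 2, 9].

[10; 6, 7, 4, 2, 6, 2, 9]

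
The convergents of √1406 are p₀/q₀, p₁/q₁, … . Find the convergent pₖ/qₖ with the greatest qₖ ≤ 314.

11249/300

√1406 = [37; 2, 74, …] (period length 2).
Convergents:
  p_0/q_0 = 37/1
  p_1/q_1 = 75/2
  p_2/q_2 = 5587/149
  p_3/q_3 = 11249/300
  p_4/q_4 = 838013/22349
q_3 = 300 ≤ 314 < 22349 = q_4, so the answer is 11249/300.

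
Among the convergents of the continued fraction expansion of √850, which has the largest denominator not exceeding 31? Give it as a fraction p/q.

√850 = [29; 6, 2, 6, 58, …] (period length 4).
Convergents:
  p_0/q_0 = 29/1
  p_1/q_1 = 175/6
  p_2/q_2 = 379/13
  p_3/q_3 = 2449/84
q_2 = 13 ≤ 31 < 84 = q_3, so the answer is 379/13.

379/13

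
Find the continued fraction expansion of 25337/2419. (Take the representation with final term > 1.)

[10; 2, 9, 5, 1, 2, 7]

25337 = 10×2419 + 1147
2419 = 2×1147 + 125
1147 = 9×125 + 22
125 = 5×22 + 15
22 = 1×15 + 7
15 = 2×7 + 1
7 = 7×1 + 0  (stop)
So 25337/2419 = [10; 2, 9, 5, 1, 2, 7].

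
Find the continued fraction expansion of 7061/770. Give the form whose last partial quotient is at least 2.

7061 = 9×770 + 131
770 = 5×131 + 115
131 = 1×115 + 16
115 = 7×16 + 3
16 = 5×3 + 1
3 = 3×1 + 0  (stop)
So 7061/770 = [9; 5, 1, 7, 5, 3].

[9; 5, 1, 7, 5, 3]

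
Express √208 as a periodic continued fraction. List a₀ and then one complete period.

[14; 2, 2, 1, 2, 2, 28]

a₀ = ⌊√208⌋ = 14.
With m₀=0, d₀=1 and mₖ₊₁ = dₖaₖ − mₖ, dₖ₊₁ = (n − mₖ₊₁²)/dₖ, aₖ₊₁ = ⌊(a₀+mₖ₊₁)/dₖ₊₁⌋:
  k=1: m=14, d=12, a=2
  k=2: m=10, d=9, a=2
  k=3: m=8, d=16, a=1
  k=4: m=8, d=9, a=2
  k=5: m=10, d=12, a=2
  k=6: m=14, d=1, a=28
d=1 and a=2a₀=28 at k=6, so the next step gives (m, d) = (14, 12) again — its k=1 value — and the period has length 6.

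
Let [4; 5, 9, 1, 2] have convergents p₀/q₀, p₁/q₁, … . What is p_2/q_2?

Using pₖ = aₖpₖ₋₁ + pₖ₋₂, qₖ = aₖqₖ₋₁ + qₖ₋₂ (with p₋₁=1, p₋₂=0, q₋₁=0, q₋₂=1):
  k=0: a=4, p=4, q=1
  k=1: a=5, p=21, q=5
  k=2: a=9, p=193, q=46

193/46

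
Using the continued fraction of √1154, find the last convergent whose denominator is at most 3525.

78506/2311

√1154 = [33; 1, 32, 1, 66, …] (period length 4).
Convergents:
  p_0/q_0 = 33/1
  p_1/q_1 = 34/1
  p_2/q_2 = 1121/33
  p_3/q_3 = 1155/34
  p_4/q_4 = 77351/2277
  p_5/q_5 = 78506/2311
  p_6/q_6 = 2589543/76229
q_5 = 2311 ≤ 3525 < 76229 = q_6, so the answer is 78506/2311.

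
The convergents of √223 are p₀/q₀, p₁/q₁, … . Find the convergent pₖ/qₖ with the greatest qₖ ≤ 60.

√223 = [14; 1, 13, 1, 28, …] (period length 4).
Convergents:
  p_0/q_0 = 14/1
  p_1/q_1 = 15/1
  p_2/q_2 = 209/14
  p_3/q_3 = 224/15
  p_4/q_4 = 6481/434
q_3 = 15 ≤ 60 < 434 = q_4, so the answer is 224/15.

224/15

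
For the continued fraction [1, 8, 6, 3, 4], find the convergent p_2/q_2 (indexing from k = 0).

Using pₖ = aₖpₖ₋₁ + pₖ₋₂, qₖ = aₖqₖ₋₁ + qₖ₋₂ (with p₋₁=1, p₋₂=0, q₋₁=0, q₋₂=1):
  k=0: a=1, p=1, q=1
  k=1: a=8, p=9, q=8
  k=2: a=6, p=55, q=49

55/49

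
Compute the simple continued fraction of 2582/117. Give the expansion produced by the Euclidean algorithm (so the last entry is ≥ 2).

2582 = 22*117 + 8
117 = 14*8 + 5
8 = 1*5 + 3
5 = 1*3 + 2
3 = 1*2 + 1
2 = 2*1 + 0  (stop)
So 2582/117 = [22; 14, 1, 1, 1, 2].

[22; 14, 1, 1, 1, 2]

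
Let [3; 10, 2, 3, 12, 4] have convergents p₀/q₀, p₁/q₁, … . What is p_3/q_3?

226/73

Using pₖ = aₖpₖ₋₁ + pₖ₋₂, qₖ = aₖqₖ₋₁ + qₖ₋₂ (with p₋₁=1, p₋₂=0, q₋₁=0, q₋₂=1):
  k=0: a=3, p=3, q=1
  k=1: a=10, p=31, q=10
  k=2: a=2, p=65, q=21
  k=3: a=3, p=226, q=73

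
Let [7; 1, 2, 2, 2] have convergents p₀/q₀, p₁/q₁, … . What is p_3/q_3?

Using pₖ = aₖpₖ₋₁ + pₖ₋₂, qₖ = aₖqₖ₋₁ + qₖ₋₂ (with p₋₁=1, p₋₂=0, q₋₁=0, q₋₂=1):
  k=0: a=7, p=7, q=1
  k=1: a=1, p=8, q=1
  k=2: a=2, p=23, q=3
  k=3: a=2, p=54, q=7

54/7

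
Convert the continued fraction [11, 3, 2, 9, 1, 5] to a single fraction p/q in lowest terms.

Fold from the inside: start with 5/1.
  1 + 1/5 = 6/5
  9 + 5/6 = 59/6
  2 + 6/59 = 124/59
  3 + 59/124 = 431/124
  11 + 124/431 = 4865/431

4865/431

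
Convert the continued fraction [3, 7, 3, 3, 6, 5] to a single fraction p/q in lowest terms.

Using pₖ = aₖpₖ₋₁ + pₖ₋₂ and qₖ = aₖqₖ₋₁ + qₖ₋₂:
  k=0: a=3, p=3, q=1
  k=1: a=7, p=22, q=7
  k=2: a=3, p=69, q=22
  k=3: a=3, p=229, q=73
  k=4: a=6, p=1443, q=460
  k=5: a=5, p=7444, q=2373

7444/2373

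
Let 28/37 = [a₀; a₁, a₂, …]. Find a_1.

28 = 0·37 + 28   →  a_0 = 0
37 = 1·28 + 9   →  a_1 = 1

1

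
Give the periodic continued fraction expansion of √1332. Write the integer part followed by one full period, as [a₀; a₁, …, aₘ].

[36; 2, 72]

a₀ = ⌊√1332⌋ = 36.
With m₀=0, d₀=1 and mₖ₊₁ = dₖaₖ − mₖ, dₖ₊₁ = (n − mₖ₊₁²)/dₖ, aₖ₊₁ = ⌊(a₀+mₖ₊₁)/dₖ₊₁⌋:
  k=1: m=36, d=36, a=2
  k=2: m=36, d=1, a=72
d=1 and a=2a₀=72 at k=2, so the next step gives (m, d) = (36, 36) again — its k=1 value — and the period has length 2.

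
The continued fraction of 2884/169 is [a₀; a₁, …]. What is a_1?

2884 = 17·169 + 11   →  a_0 = 17
169 = 15·11 + 4   →  a_1 = 15

15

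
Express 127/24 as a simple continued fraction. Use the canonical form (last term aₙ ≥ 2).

127 = 5·24 + 7
24 = 3·7 + 3
7 = 2·3 + 1
3 = 3·1 + 0  (stop)
So 127/24 = [5; 3, 2, 3].

[5; 3, 2, 3]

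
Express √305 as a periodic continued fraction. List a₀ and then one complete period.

a₀ = ⌊√305⌋ = 17.

[17; 2, 6, 2, 34]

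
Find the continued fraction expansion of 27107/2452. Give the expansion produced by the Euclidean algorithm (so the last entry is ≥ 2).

[11; 18, 6, 7, 3]

27107 = 11·2452 + 135
2452 = 18·135 + 22
135 = 6·22 + 3
22 = 7·3 + 1
3 = 3·1 + 0  (stop)
So 27107/2452 = [11; 18, 6, 7, 3].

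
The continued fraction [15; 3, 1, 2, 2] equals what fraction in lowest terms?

Fold from the inside: start with 2/1.
  2 + 1/2 = 5/2
  1 + 2/5 = 7/5
  3 + 5/7 = 26/7
  15 + 7/26 = 397/26

397/26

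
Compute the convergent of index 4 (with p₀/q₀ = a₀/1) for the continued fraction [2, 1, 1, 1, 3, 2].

29/11

Using pₖ = aₖpₖ₋₁ + pₖ₋₂, qₖ = aₖqₖ₋₁ + qₖ₋₂ (with p₋₁=1, p₋₂=0, q₋₁=0, q₋₂=1):
  k=0: a=2, p=2, q=1
  k=1: a=1, p=3, q=1
  k=2: a=1, p=5, q=2
  k=3: a=1, p=8, q=3
  k=4: a=3, p=29, q=11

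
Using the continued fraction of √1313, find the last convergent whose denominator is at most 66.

616/17

√1313 = [36; 4, 4, 72, …] (period length 3).
Convergents:
  p_0/q_0 = 36/1
  p_1/q_1 = 145/4
  p_2/q_2 = 616/17
  p_3/q_3 = 44497/1228
q_2 = 17 ≤ 66 < 1228 = q_3, so the answer is 616/17.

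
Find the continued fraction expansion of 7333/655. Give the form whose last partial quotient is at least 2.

[11; 5, 8, 1, 1, 7]

7333 = 11·655 + 128
655 = 5·128 + 15
128 = 8·15 + 8
15 = 1·8 + 7
8 = 1·7 + 1
7 = 7·1 + 0  (stop)
So 7333/655 = [11; 5, 8, 1, 1, 7].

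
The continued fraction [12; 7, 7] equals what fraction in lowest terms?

607/50

Using pₖ = aₖpₖ₋₁ + pₖ₋₂ and qₖ = aₖqₖ₋₁ + qₖ₋₂:
  k=0: a=12, p=12, q=1
  k=1: a=7, p=85, q=7
  k=2: a=7, p=607, q=50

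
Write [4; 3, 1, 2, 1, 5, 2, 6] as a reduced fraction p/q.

Fold from the inside: start with 6/1.
  2 + 1/6 = 13/6
  5 + 6/13 = 71/13
  1 + 13/71 = 84/71
  2 + 71/84 = 239/84
  1 + 84/239 = 323/239
  3 + 239/323 = 1208/323
  4 + 323/1208 = 5155/1208

5155/1208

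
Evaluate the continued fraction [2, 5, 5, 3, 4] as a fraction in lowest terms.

785/358

Using pₖ = aₖpₖ₋₁ + pₖ₋₂ and qₖ = aₖqₖ₋₁ + qₖ₋₂:
  k=0: a=2, p=2, q=1
  k=1: a=5, p=11, q=5
  k=2: a=5, p=57, q=26
  k=3: a=3, p=182, q=83
  k=4: a=4, p=785, q=358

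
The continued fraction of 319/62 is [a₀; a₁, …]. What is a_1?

6

319 = 5·62 + 9   →  a_0 = 5
62 = 6·9 + 8   →  a_1 = 6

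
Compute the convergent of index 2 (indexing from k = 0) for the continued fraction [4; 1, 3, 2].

Using pₖ = aₖpₖ₋₁ + pₖ₋₂, qₖ = aₖqₖ₋₁ + qₖ₋₂ (with p₋₁=1, p₋₂=0, q₋₁=0, q₋₂=1):
  k=0: a=4, p=4, q=1
  k=1: a=1, p=5, q=1
  k=2: a=3, p=19, q=4

19/4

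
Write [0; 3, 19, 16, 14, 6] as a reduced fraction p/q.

Fold from the inside: start with 6/1.
  14 + 1/6 = 85/6
  16 + 6/85 = 1366/85
  19 + 85/1366 = 26039/1366
  3 + 1366/26039 = 79483/26039
  0 + 26039/79483 = 26039/79483

26039/79483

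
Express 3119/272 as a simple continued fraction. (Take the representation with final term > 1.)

[11; 2, 7, 18]

3119 = 11*272 + 127
272 = 2*127 + 18
127 = 7*18 + 1
18 = 18*1 + 0  (stop)
So 3119/272 = [11; 2, 7, 18].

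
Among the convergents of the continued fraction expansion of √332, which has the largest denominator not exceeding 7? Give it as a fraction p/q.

91/5

√332 = [18; 4, 1, 1, 8, 1, 1, 4, 36, …] (period length 8).
Convergents:
  p_0/q_0 = 18/1
  p_1/q_1 = 73/4
  p_2/q_2 = 91/5
  p_3/q_3 = 164/9
q_2 = 5 ≤ 7 < 9 = q_3, so the answer is 91/5.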